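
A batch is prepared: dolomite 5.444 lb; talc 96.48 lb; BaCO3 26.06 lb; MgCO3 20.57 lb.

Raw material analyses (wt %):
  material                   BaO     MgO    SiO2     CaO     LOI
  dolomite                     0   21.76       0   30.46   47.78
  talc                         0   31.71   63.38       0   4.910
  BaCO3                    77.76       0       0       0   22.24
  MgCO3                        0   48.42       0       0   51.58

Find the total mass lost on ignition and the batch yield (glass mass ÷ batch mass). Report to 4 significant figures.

The whole derivation runs at full precision in every operation. The intermediate values are shown, rounded to 4 significant digits, at each printed step; every reported figure is rounded just once; derived quantities are recomputed from the weighed amounts at 124.8 lb of glass at full precision (ignition loss, glass mass, totals, the four compositions, yield) as given in the question or the answer.
Per-material ignition loss:
  dolomite: 5.444 × 0.4778 = 2.601 lb
  talc: 96.48 × 0.04910 = 4.737 lb
  BaCO3: 26.06 × 0.2224 = 5.796 lb
  MgCO3: 20.57 × 0.5158 = 10.61 lb
Total LOI = 23.74 lb
Glass = batch − LOI = 148.6 − 23.74 = 124.8 lb

LOI loss = 23.74 lb; glass = 124.8 lb; yield = 84.02%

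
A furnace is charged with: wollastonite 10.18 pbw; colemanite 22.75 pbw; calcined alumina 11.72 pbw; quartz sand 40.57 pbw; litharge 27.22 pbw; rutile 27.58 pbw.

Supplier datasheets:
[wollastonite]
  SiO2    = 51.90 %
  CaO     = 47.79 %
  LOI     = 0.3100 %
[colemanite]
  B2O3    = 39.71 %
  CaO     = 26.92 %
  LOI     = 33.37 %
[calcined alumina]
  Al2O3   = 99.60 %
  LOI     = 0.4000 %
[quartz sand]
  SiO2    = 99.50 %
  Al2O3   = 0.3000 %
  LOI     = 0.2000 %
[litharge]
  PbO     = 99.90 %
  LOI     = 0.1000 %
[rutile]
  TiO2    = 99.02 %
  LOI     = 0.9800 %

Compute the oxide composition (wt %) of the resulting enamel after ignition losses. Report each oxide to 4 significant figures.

Intermediates are printed rounded to 4 significant digits at each printed step; all arithmetic holds full float precision through the solve; each reported value undergoes a single rounding. All derived quantities, including yield, the six compositions, the totals, LOI, glass mass, are rebuilt using the weight values at 132.0 pbw of glass in exact precision exactly as printed in either problem or answer.
Oxide masses out of the charge:
  SiO2: 10.18·0.5190 + 40.57·0.9950 = 45.65 pbw
  PbO: 27.22·0.9990 = 27.19 pbw
  B2O3: 22.75·0.3971 = 9.034 pbw
  TiO2: 27.58·0.9902 = 27.31 pbw
  CaO: 10.18·0.4779 + 22.75·0.2692 = 10.99 pbw
  Al2O3: 11.72·0.9960 + 40.57·0.003000 = 11.79 pbw
LOI: 10.18·0.003100 + 22.75·0.3337 + 11.72·0.004000 + 40.57·0.002000 + 27.22·0.001000 + 27.58·0.009800 = 8.049 pbw
Glass = total batch minus LOI = 140.0 − 8.049 = 132.0 pbw (= the summed oxide contributions)
percent share: oxide ÷ glass, ×100

Glass mass = 132.0 pbw (batch 140.0 − LOI 8.049).
Composition: SiO2 34.59%, PbO 20.61%, B2O3 6.845%, TiO2 20.69%, CaO 8.327%, Al2O3 8.937%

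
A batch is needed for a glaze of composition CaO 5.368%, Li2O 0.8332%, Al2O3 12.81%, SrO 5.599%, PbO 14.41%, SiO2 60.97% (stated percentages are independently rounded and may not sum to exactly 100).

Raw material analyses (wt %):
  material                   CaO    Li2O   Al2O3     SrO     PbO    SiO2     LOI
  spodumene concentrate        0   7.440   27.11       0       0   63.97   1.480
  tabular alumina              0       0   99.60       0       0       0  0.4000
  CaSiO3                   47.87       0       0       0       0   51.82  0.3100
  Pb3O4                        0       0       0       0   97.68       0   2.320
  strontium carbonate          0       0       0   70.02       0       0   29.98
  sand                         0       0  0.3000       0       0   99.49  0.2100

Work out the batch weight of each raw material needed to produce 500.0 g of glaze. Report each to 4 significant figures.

Batch per 500.0 g glaze:
  spodumene concentrate: 55.99 g
  tabular alumina: 48.34 g
  CaSiO3: 56.07 g
  Pb3O4: 73.76 g
  strontium carbonate: 39.98 g
  sand: 241.2 g
Total batch = 515.3 g; LOI loss = 15.40 g; yield = 97.01%

Intermediates are printed rounded to 4 significant figures between the steps; all arithmetic maintains full precision throughout — each reported number is rounded a single time; all derived quantities, which include ignition loss, glass mass, totals, six oxide percentages, the yield, are carried at full float precision, as they appear in the problem or answer text, from the batch weights for 500.0 g of glass.
Oxide-by-oxide targets in 500.0 g glaze:
  CaO: 5.368% × 500.0 = 26.84 g
  Li2O: 0.8332% × 500.0 = 4.166 g
  Al2O3: 12.81% × 500.0 = 64.05 g
  SrO: 5.599% × 500.0 = 28.00 g
  PbO: 14.41% × 500.0 = 72.05 g
  SiO2: 60.97% × 500.0 = 304.8 g
Balance tally, oxide-wise, working from each reported weight, at the basis given (sum by sum, the targets are met exact up to rounding of places):
  CaO: 56.07·0.4787 = 26.84 g (target 26.84 g)
  Li2O: 55.99·0.07440 = 4.166 g (target 4.166 g)
  Al2O3: 55.99·0.2711 + 48.34·0.9960 + 241.2·0.003000 = 64.05 g (target 64.05 g)
  SrO: 39.98·0.7002 = 27.99 g (target 28.00 g)
  PbO: 73.76·0.9768 = 72.05 g (target 72.05 g)
  SiO2: 55.99·0.6397 + 56.07·0.5182 + 241.2·0.9949 = 304.8 g (target 304.8 g)
Glass-mass bookkeeping: whole batch net of LOI = 499.9 g (summing oxide targets gives 500.0 g; with the basis standing at 500.0 g — a pure rounding effect).
Adding the batch up: Σ batch = 515.3 g; ignition loss, Σ(batch × LOI) = 15.40 g; yield: glass divided by total = 97.01%.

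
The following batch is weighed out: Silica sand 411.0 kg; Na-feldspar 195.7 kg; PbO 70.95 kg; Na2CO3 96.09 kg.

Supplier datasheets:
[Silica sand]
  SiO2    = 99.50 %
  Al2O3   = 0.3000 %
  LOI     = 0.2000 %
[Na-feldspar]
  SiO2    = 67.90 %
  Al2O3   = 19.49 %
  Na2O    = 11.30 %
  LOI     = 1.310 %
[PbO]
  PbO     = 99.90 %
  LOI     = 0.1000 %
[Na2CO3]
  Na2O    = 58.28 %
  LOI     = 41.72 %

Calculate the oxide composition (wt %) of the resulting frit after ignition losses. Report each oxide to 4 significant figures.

Glass mass = 730.2 kg (batch 773.7 − LOI 43.55).
Composition: SiO2 74.20%, PbO 9.707%, Al2O3 5.392%, Na2O 10.70%

Values along the way are shown, rounded to 4 significant digits, at each printed step; all internal work keeps full precision from start to finish; exactly one rounding lands on each reported figure; the derived quantities (yield, four oxide percentages, the totals, LOI, net glass mass) are rebuilt at exact precision using the weight values per 730.2 kg of glass exactly as shown in problem or answer.
Delivered oxide masses:
  SiO2: 411.0·0.9950 + 195.7·0.6790 = 541.8 kg
  PbO: 70.95·0.9990 = 70.88 kg
  Al2O3: 411.0·0.003000 + 195.7·0.1949 = 39.37 kg
  Na2O: 195.7·0.1130 + 96.09·0.5828 = 78.12 kg
LOI: 411.0·0.002000 + 195.7·0.01310 + 70.95·0.001000 + 96.09·0.4172 = 43.55 kg
The glass mass, total less LOI, = 773.7 − 43.55 = 730.2 kg (= Σ oxide masses)
wt % = oxide mass / glass mass × 100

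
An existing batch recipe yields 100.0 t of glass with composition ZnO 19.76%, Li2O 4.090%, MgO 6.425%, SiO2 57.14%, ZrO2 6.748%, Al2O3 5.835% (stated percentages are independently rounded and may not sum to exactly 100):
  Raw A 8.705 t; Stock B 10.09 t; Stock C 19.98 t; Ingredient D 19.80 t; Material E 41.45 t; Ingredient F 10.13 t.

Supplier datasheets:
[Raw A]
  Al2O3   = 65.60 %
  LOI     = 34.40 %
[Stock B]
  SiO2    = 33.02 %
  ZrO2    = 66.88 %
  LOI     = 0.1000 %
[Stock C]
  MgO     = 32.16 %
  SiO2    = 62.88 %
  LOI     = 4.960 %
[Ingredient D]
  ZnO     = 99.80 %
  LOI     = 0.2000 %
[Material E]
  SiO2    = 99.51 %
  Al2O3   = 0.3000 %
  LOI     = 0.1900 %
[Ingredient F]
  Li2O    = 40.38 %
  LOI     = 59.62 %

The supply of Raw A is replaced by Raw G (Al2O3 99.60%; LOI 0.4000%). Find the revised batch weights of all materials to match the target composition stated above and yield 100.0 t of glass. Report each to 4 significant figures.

Mid-chain values appear rounded to four significant figures alongside each step. All internal work maintains full precision at every stage; each reported result is rounded a single time. The derived quantities are recomputed at full precision (glass mass, six oxide percentages, the yield, LOI, the totals) from the batch weights on 100.0 t of glass exactly as printed in the problem or answer text.
Target masses of each oxide per 100.0 t glass:
  ZnO: 19.76% × 100.0 = 19.76 t
  Li2O: 4.090% × 100.0 = 4.090 t
  MgO: 6.425% × 100.0 = 6.425 t
  SiO2: 57.14% × 100.0 = 57.14 t
  ZrO2: 6.748% × 100.0 = 6.748 t
  Al2O3: 5.835% × 100.0 = 5.835 t
Mass-balance tally per oxide working from each reported weight, per the basis as stated (summed amounts equal target values exact up to rounding of places):
  ZnO: 19.80·0.9980 = 19.76 t (target 19.76 t)
  Li2O: 10.13·0.4038 = 4.090 t (target 4.090 t)
  MgO: 19.98·0.3216 = 6.426 t (target 6.425 t)
  SiO2: 10.09·0.3302 + 19.98·0.6288 + 41.45·0.9951 = 57.14 t (target 57.14 t)
  ZrO2: 10.09·0.6688 = 6.748 t (target 6.748 t)
  Al2O3: 5.734·0.9960 + 41.45·0.003000 = 5.835 t (target 5.835 t)
Glass-mass bookkeeping: net batch after ignition = 100.0 t (per-oxide target masses sum to 100.0 t; the stated basis being 100.0 t — a pure rounding effect).
Batch total: Σ batch = 107.2 t; LOI loss = Σ batch·LOI = 7.182 t; the yield ratio, glass ÷ batch: 93.30%.

Revised batch per 100.0 t glass:
  Raw G: 5.734 t
  Stock B: 10.09 t
  Stock C: 19.98 t
  Ingredient D: 19.80 t
  Material E: 41.45 t
  Ingredient F: 10.13 t
Total batch = 107.2 t; LOI loss = 7.182 t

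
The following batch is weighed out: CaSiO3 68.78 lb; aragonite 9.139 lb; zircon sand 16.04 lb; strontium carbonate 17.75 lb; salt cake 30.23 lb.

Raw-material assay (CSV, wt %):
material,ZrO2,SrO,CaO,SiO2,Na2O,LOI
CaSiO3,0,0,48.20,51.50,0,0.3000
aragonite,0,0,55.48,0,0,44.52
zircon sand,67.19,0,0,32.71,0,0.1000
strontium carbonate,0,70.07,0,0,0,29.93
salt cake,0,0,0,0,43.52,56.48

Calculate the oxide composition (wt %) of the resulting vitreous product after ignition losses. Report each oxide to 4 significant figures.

Glass mass = 115.3 lb (batch 141.9 − LOI 26.68).
Composition: ZrO2 9.350%, SrO 10.79%, CaO 33.16%, SiO2 35.28%, Na2O 11.41%

Mid-chain values appear, rounded to four significant figures, between the steps. Each numeric step holds exact precision in all steps; every reported value sees exactly one rounding — the derived quantities (yield, the totals, five oxide percentages, net glass mass, ignition loss) are recomputed from the weighed amounts at 115.3 lb of glass in full float precision as they appear in question or answer.
Oxide-by-oxide delivered mass:
  ZrO2: 16.04·0.6719 = 10.78 lb
  SrO: 17.75·0.7007 = 12.44 lb
  CaO: 68.78·0.4820 + 9.139·0.5548 = 38.22 lb
  SiO2: 68.78·0.5150 + 16.04·0.3271 = 40.67 lb
  Na2O: 30.23·0.4352 = 13.16 lb
LOI: 68.78·0.003000 + 9.139·0.4452 + 16.04·0.001000 + 17.75·0.2993 + 30.23·0.5648 = 26.68 lb
Glass mass = batch − LOI = 141.9 − 26.68 = 115.3 lb (matching Σ of the oxides)
percent by weight: oxide/glass ×100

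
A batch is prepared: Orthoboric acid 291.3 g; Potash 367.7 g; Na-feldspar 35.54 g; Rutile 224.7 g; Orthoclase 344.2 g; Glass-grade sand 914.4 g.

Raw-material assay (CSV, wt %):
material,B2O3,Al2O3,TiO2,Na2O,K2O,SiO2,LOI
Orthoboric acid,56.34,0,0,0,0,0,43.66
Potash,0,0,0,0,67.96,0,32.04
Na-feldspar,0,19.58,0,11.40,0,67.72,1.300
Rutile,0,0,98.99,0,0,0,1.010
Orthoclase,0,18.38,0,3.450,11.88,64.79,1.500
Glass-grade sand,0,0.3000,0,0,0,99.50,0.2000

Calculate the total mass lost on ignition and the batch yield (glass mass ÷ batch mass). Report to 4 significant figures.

The intermediate values are printed (rounded to 4 significant figures) between the steps; the working math holds exact precision through the solve; each reported number is rounded just once — the derived quantities, including yield, LOI, net glass mass, totals, the six compositions, are computed using the weight values per 1923 g of glass at full precision, as written in either problem or answer.
Per-material ignition loss:
  Orthoboric acid: 291.3 × 0.4366 = 127.2 g
  Potash: 367.7 × 0.3204 = 117.8 g
  Na-feldspar: 35.54 × 0.01300 = 0.4620 g
  Rutile: 224.7 × 0.01010 = 2.269 g
  Orthoclase: 344.2 × 0.01500 = 5.163 g
  Glass-grade sand: 914.4 × 0.002000 = 1.829 g
Total LOI = 254.7 g
Glass = batch − LOI = 2178 − 254.7 = 1923 g

LOI loss = 254.7 g; glass = 1923 g; yield = 88.30%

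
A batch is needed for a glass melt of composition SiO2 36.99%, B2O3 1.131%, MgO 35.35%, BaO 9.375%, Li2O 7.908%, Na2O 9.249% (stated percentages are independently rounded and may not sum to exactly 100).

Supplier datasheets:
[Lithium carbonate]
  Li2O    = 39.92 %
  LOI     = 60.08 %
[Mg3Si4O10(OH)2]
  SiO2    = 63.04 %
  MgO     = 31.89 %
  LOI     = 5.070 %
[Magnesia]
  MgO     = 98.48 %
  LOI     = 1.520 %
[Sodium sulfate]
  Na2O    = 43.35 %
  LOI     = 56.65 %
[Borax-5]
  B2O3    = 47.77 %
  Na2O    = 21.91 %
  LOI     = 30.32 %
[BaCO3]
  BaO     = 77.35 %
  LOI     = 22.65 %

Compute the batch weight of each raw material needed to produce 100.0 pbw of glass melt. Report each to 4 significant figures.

Mid-chain values are printed rounded to four significant figures in the working — each numeric step carries full float precision at each step. Each reported number takes exactly one rounding. All derived quantities are rebuilt from the weighed amounts at 100.0 pbw of glass at full precision (totals, the six compositions, yield, LOI, glass mass), as they appear in problem or answer.
The oxide mass targets at 100.0 pbw glass melt:
  SiO2: 36.99% × 100.0 = 36.99 pbw
  B2O3: 1.131% × 100.0 = 1.131 pbw
  MgO: 35.35% × 100.0 = 35.35 pbw
  BaO: 9.375% × 100.0 = 9.375 pbw
  Li2O: 7.908% × 100.0 = 7.908 pbw
  Na2O: 9.249% × 100.0 = 9.249 pbw
Verifying the oxide balance from the weights as reported, versus the basis set out (oxide sums agree with the targets within answer rounding):
  SiO2: 58.68·0.6304 = 36.99 pbw (target 36.99 pbw)
  B2O3: 2.368·0.4777 = 1.131 pbw (target 1.131 pbw)
  MgO: 58.68·0.3189 + 16.89·0.9848 = 35.35 pbw (target 35.35 pbw)
  BaO: 12.12·0.7735 = 9.375 pbw (target 9.375 pbw)
  Li2O: 19.81·0.3992 = 7.908 pbw (target 7.908 pbw)
  Na2O: 20.14·0.4335 + 2.368·0.2191 = 9.250 pbw (target 9.249 pbw)
Glass mass check: batch Σ − ignition loss = 100.0 pbw (oxide target masses add up to 100.0 pbw; with the basis standing at 100.0 pbw — rounding explains the deltas).
Whole-batch sum: Σ batch = 130.0 pbw; loss to ignition Σ batch·LOI = 30.01 pbw; yield, glass over the total, = 76.92%.

Batch per 100.0 pbw glass melt:
  Lithium carbonate: 19.81 pbw
  Mg3Si4O10(OH)2: 58.68 pbw
  Magnesia: 16.89 pbw
  Sodium sulfate: 20.14 pbw
  Borax-5: 2.368 pbw
  BaCO3: 12.12 pbw
Total batch = 130.0 pbw; LOI loss = 30.01 pbw; yield = 76.92%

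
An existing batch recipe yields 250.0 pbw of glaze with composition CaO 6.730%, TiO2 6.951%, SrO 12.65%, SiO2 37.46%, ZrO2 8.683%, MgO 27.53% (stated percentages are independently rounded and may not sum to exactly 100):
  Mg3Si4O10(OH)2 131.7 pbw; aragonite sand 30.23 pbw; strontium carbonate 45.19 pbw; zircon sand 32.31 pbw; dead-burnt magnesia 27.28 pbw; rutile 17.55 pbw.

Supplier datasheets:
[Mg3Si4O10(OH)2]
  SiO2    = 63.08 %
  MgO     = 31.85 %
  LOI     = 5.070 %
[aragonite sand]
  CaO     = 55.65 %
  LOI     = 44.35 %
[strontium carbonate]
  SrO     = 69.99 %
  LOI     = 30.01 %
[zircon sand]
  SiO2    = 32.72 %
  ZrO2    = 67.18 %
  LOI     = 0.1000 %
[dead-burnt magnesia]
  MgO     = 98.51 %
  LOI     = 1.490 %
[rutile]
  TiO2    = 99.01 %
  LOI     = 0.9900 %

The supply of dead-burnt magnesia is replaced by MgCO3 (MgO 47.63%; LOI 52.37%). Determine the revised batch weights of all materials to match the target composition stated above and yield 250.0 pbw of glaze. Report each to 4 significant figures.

Mid-chain values are displayed rounded to 4 significant digits within the worked lines. The working math maintains full precision end to end; each reported figure takes just one rounding; all derived quantities are carried in full precision (LOI, glass mass, totals, six oxide percentages, yield) from the batch weights on 250.0 pbw of glass exactly as printed in the question or the answer.
Oxide-by-oxide targets in 250.0 pbw glaze:
  CaO: 6.730% × 250.0 = 16.82 pbw
  TiO2: 6.951% × 250.0 = 17.38 pbw
  SrO: 12.65% × 250.0 = 31.62 pbw
  SiO2: 37.46% × 250.0 = 93.65 pbw
  ZrO2: 8.683% × 250.0 = 21.71 pbw
  MgO: 27.53% × 250.0 = 68.82 pbw
A balance pass over the oxides, from the weights as reported, on the stated basis (every target is met by its sum given rounding of the digits):
  CaO: 30.23·0.5565 = 16.82 pbw (target 16.82 pbw)
  TiO2: 17.55·0.9901 = 17.38 pbw (target 17.38 pbw)
  SrO: 45.19·0.6999 = 31.63 pbw (target 31.62 pbw)
  SiO2: 131.7·0.6308 + 32.31·0.3272 = 93.65 pbw (target 93.65 pbw)
  ZrO2: 32.31·0.6718 = 21.71 pbw (target 21.71 pbw)
  MgO: 131.7·0.3185 + 56.43·0.4763 = 68.82 pbw (target 68.82 pbw)
Glass-mass closure: batch Σ − ignition loss = 250.0 pbw (targets for the oxides total 250.0 pbw; versus the stated basis of 250.0 pbw — rounding explains the deltas).
Total batch = Σ batch = 313.4 pbw; Σ batch·LOI gives LOI loss = 63.40 pbw; glass ÷ batch gives a yield of 79.77%.

Revised batch per 250.0 pbw glaze:
  Mg3Si4O10(OH)2: 131.7 pbw
  aragonite sand: 30.23 pbw
  strontium carbonate: 45.19 pbw
  zircon sand: 32.31 pbw
  MgCO3: 56.43 pbw
  rutile: 17.55 pbw
Total batch = 313.4 pbw; LOI loss = 63.40 pbw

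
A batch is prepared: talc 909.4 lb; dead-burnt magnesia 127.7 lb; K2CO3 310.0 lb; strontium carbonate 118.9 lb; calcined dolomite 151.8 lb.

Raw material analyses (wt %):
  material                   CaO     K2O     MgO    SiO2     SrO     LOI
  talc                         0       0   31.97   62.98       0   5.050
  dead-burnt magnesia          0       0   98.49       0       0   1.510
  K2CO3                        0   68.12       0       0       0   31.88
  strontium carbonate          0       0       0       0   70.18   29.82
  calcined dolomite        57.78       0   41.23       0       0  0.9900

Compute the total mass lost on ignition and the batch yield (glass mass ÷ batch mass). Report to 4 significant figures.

LOI loss = 183.6 lb; glass = 1434 lb; yield = 88.65%

Working values appear with 4-significant-figure rounding on the page; full precision is held all the way through; every reported number includes exactly one rounding — the derived quantities, including five oxide percentages, the totals, glass mass, LOI, yield, are carried using the weight values per 1434 lb of glass at full precision, as set out in either problem or answer.
Loss on ignition, line by line:
  talc: 909.4 × 0.05050 = 45.92 lb
  dead-burnt magnesia: 127.7 × 0.01510 = 1.928 lb
  K2CO3: 310.0 × 0.3188 = 98.83 lb
  strontium carbonate: 118.9 × 0.2982 = 35.46 lb
  calcined dolomite: 151.8 × 0.009900 = 1.503 lb
Total LOI = 183.6 lb
Glass = batch − LOI = 1618 − 183.6 = 1434 lb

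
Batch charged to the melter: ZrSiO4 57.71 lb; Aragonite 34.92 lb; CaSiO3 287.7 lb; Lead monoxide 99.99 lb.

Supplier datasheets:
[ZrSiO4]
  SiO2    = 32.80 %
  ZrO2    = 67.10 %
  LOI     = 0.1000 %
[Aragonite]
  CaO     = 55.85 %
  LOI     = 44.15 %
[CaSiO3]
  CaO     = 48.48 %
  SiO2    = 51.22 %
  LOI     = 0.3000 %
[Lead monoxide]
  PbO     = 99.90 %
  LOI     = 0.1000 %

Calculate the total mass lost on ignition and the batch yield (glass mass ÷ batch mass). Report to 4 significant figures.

The intermediate values appear rounded to 4 significant figures between the steps. The working math runs at full precision from first step to last; exactly one rounding goes into every reported result; derived quantities (totals, yield, glass mass, four oxide percentages, LOI) are recomputed at full float precision from the batch weights on 463.9 lb of glass as given in the problem or answer text.
Loss on ignition, line by line:
  ZrSiO4: 57.71 × 0.001000 = 0.05771 lb
  Aragonite: 34.92 × 0.4415 = 15.42 lb
  CaSiO3: 287.7 × 0.003000 = 0.8631 lb
  Lead monoxide: 99.99 × 0.001000 = 0.09999 lb
Total LOI = 16.44 lb
Glass = batch − LOI = 480.3 − 16.44 = 463.9 lb

LOI loss = 16.44 lb; glass = 463.9 lb; yield = 96.58%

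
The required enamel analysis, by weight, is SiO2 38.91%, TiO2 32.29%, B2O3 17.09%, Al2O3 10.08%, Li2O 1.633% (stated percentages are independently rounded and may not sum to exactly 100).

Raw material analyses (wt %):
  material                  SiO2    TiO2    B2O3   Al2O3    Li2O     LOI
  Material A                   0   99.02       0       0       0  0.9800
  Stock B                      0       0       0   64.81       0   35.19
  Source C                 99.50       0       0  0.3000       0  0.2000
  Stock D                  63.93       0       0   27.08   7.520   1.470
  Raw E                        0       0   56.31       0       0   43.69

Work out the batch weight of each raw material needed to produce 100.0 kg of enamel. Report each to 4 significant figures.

Batch per 100.0 kg enamel:
  Material A: 32.61 kg
  Stock B: 6.363 kg
  Source C: 25.15 kg
  Stock D: 21.72 kg
  Raw E: 30.35 kg
Total batch = 116.2 kg; LOI loss = 16.19 kg; yield = 86.07%

Values along the way appear with 4-significant-digit rounding when written out; all arithmetic holds full float precision in all steps; exactly one rounding lands on every reported result — the derived quantities (the yield, net glass mass, totals, LOI, the five compositions) are recomputed using the weight values per 100.0 kg of glass at full float precision, as given in the problem or the answer.
Target oxide masses per 100.0 kg enamel:
  SiO2: 38.91% × 100.0 = 38.91 kg
  TiO2: 32.29% × 100.0 = 32.29 kg
  B2O3: 17.09% × 100.0 = 17.09 kg
  Al2O3: 10.08% × 100.0 = 10.08 kg
  Li2O: 1.633% × 100.0 = 1.633 kg
A balance pass over the oxides, with the batch weights as given, relative to the basis at hand (sum by sum, the targets are met modulo rounding of the values):
  SiO2: 25.15·0.9950 + 21.72·0.6393 = 38.91 kg (target 38.91 kg)
  TiO2: 32.61·0.9902 = 32.29 kg (target 32.29 kg)
  B2O3: 30.35·0.5631 = 17.09 kg (target 17.09 kg)
  Al2O3: 6.363·0.6481 + 25.15·0.003000 + 21.72·0.2708 = 10.08 kg (target 10.08 kg)
  Li2O: 21.72·0.07520 = 1.633 kg (target 1.633 kg)
Glass-mass sanity pass: net batch after ignition = 100.0 kg (targets for the oxides total 100.0 kg; basis as stated: 100.0 kg — differing by rounding only).
Batch total: Σ batch = 116.2 kg; the LOI term Σ batch·LOI equals 16.19 kg; yield, glass over the total, = 86.07%.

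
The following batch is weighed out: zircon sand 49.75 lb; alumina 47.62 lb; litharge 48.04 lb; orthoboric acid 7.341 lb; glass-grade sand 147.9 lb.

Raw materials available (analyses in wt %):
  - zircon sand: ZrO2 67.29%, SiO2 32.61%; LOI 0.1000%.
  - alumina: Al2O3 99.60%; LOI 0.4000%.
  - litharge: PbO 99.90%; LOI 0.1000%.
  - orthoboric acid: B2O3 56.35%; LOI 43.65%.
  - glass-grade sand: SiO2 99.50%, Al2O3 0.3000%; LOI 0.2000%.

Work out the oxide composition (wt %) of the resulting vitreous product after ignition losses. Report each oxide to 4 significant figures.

Glass mass = 296.9 lb (batch 300.7 − LOI 3.788).
Composition: ZrO2 11.28%, PbO 16.17%, B2O3 1.393%, SiO2 55.04%, Al2O3 16.13%

The working math carries full float precision throughout. Intermediates are shown (rounded to four significant figures) across the worked steps — exactly one rounding lands on each reported number; derived quantities (the totals, five oxide percentages, glass mass, yield, ignition loss) are recomputed in full precision from the weighed amounts on 296.9 lb of glass, as given in question or answer.
Oxide-by-oxide delivered mass:
  ZrO2: 49.75·0.6729 = 33.48 lb
  PbO: 48.04·0.9990 = 47.99 lb
  B2O3: 7.341·0.5635 = 4.137 lb
  SiO2: 49.75·0.3261 + 147.9·0.9950 = 163.4 lb
  Al2O3: 47.62·0.9960 + 147.9·0.003000 = 47.87 lb
LOI: 49.75·0.001000 + 47.62·0.004000 + 48.04·0.001000 + 7.341·0.4365 + 147.9·0.002000 = 3.788 lb
The glass mass, total less LOI, = 300.7 − 3.788 = 296.9 lb (= the summed oxide contributions)
percent share: oxide ÷ glass, ×100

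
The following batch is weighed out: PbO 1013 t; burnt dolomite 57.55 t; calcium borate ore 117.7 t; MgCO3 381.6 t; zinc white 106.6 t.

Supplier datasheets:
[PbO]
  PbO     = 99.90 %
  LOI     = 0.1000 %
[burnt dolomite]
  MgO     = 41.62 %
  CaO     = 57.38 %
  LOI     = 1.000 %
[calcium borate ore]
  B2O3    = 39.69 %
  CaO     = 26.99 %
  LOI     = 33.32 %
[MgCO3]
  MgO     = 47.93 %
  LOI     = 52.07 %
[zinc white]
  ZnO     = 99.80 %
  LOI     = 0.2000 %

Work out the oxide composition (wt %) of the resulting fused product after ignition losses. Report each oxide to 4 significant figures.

Glass mass = 1437 t (batch 1676 − LOI 239.7).
Composition: PbO 70.44%, B2O3 3.251%, MgO 14.40%, ZnO 7.405%, CaO 4.510%

Every computation carries full precision through the solve; rounding to 4 significant figures governs each in-between result as displayed — a single rounding finalizes every reported number. All derived quantities (five oxide percentages, LOI, the yield, glass mass, totals) are carried at full precision from the batch weights for 1437 t of glass, as set out in question or answer.
Per-oxide mass from batch:
  PbO: 1013·0.9990 = 1012 t
  B2O3: 117.7·0.3969 = 46.72 t
  MgO: 57.55·0.4162 + 381.6·0.4793 = 206.9 t
  ZnO: 106.6·0.9980 = 106.4 t
  CaO: 57.55·0.5738 + 117.7·0.2699 = 64.79 t
LOI: 1013·0.001000 + 57.55·0.01000 + 117.7·0.3332 + 381.6·0.5207 + 106.6·0.002000 = 239.7 t
Resulting glass, batch − LOI: 1676 − 239.7 = 1437 t (= the summed oxide contributions)
wt % = oxide mass / glass mass × 100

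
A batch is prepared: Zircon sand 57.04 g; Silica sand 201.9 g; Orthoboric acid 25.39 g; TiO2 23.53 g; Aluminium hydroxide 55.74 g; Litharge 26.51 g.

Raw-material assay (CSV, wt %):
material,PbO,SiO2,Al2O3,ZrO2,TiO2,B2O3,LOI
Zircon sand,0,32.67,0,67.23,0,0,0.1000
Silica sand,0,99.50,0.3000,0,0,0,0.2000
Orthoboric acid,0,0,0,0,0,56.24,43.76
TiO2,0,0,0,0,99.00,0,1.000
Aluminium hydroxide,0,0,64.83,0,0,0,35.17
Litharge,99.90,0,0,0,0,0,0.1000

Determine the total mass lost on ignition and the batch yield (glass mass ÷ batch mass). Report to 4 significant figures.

Full float precision is held in all steps. Values along the way are displayed rounded to 4 significant digits across the worked steps — every reported value receives exactly one rounding. The derived quantities (six oxide percentages, LOI, glass mass, the totals, the yield) are re-derived at full float precision using the weight values per 358.7 g of glass, as they appear in the problem or answer text.
Loss on ignition, line by line:
  Zircon sand: 57.04 × 0.001000 = 0.05704 g
  Silica sand: 201.9 × 0.002000 = 0.4038 g
  Orthoboric acid: 25.39 × 0.4376 = 11.11 g
  TiO2: 23.53 × 0.01000 = 0.2353 g
  Aluminium hydroxide: 55.74 × 0.3517 = 19.60 g
  Litharge: 26.51 × 0.001000 = 0.02651 g
Total LOI = 31.44 g
Glass = batch − LOI = 390.1 − 31.44 = 358.7 g

LOI loss = 31.44 g; glass = 358.7 g; yield = 91.94%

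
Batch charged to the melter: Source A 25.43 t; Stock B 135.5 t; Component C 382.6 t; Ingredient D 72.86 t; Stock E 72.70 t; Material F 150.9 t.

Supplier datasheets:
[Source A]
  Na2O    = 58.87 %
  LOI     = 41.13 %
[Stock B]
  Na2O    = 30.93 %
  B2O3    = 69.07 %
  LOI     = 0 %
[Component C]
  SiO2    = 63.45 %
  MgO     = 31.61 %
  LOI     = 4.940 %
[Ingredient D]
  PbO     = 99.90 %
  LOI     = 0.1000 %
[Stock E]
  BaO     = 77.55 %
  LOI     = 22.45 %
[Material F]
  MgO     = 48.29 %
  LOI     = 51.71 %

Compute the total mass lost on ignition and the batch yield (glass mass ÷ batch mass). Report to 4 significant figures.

LOI loss = 123.8 t; glass = 716.2 t; yield = 85.26%

Every computation carries exact precision through every step; working values are shown (rounded to 4 significant figures) as written — each reported figure is rounded just once; the derived quantities, including totals, the yield, six oxide percentages, ignition loss, net glass mass, are carried starting from the weights per 716.2 t of glass at full precision, as quoted within either problem or answer.
Per-material ignition loss:
  Source A: 25.43 × 0.4113 = 10.46 t
  Stock B: 135.5 × 0 = 0 t
  Component C: 382.6 × 0.04940 = 18.90 t
  Ingredient D: 72.86 × 0.001000 = 0.07286 t
  Stock E: 72.70 × 0.2245 = 16.32 t
  Material F: 150.9 × 0.5171 = 78.03 t
Total LOI = 123.8 t
Glass = batch − LOI = 840.0 − 123.8 = 716.2 t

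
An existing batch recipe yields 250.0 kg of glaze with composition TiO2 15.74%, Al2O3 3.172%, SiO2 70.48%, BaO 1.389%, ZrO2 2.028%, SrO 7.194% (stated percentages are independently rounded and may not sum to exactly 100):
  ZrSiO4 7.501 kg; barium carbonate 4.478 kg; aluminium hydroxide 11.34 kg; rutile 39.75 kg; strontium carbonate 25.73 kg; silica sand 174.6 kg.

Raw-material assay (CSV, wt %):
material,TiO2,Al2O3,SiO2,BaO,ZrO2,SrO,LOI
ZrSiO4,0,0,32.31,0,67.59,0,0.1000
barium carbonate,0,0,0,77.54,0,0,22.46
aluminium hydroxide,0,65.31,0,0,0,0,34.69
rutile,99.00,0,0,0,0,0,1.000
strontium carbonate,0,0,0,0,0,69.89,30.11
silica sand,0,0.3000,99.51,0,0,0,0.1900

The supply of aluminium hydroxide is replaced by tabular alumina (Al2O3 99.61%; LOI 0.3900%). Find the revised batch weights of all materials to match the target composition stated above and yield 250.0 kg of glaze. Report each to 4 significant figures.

Revised batch per 250.0 kg glaze:
  ZrSiO4: 7.501 kg
  barium carbonate: 4.478 kg
  tabular alumina: 7.435 kg
  rutile: 39.75 kg
  strontium carbonate: 25.73 kg
  silica sand: 174.6 kg
Total batch = 259.5 kg; LOI loss = 9.519 kg

Rounding to 4 significant figures extends to each working value as printed. Full precision is carried end to end. A single rounding finalizes each reported result. The derived quantities, including ignition loss, six oxide percentages, the yield, the totals, net glass mass, are carried from the weighed amounts for 250.0 kg of glass at exact precision as given in the question or the answer.
Target masses of each oxide per 250.0 kg glaze:
  TiO2: 15.74% × 250.0 = 39.35 kg
  Al2O3: 3.172% × 250.0 = 7.930 kg
  SiO2: 70.48% × 250.0 = 176.2 kg
  BaO: 1.389% × 250.0 = 3.472 kg
  ZrO2: 2.028% × 250.0 = 5.070 kg
  SrO: 7.194% × 250.0 = 17.98 kg
Verifying the oxide balance on the weights just shown, versus the basis set out (each sum matches its target mass exact up to rounding of places):
  TiO2: 39.75·0.9900 = 39.35 kg (target 39.35 kg)
  Al2O3: 7.435·0.9961 + 174.6·0.003000 = 7.930 kg (target 7.930 kg)
  SiO2: 7.501·0.3231 + 174.6·0.9951 = 176.2 kg (target 176.2 kg)
  BaO: 4.478·0.7754 = 3.472 kg (target 3.472 kg)
  ZrO2: 7.501·0.6759 = 5.070 kg (target 5.070 kg)
  SrO: 25.73·0.6989 = 17.98 kg (target 17.98 kg)
The glass-mass cross-check: total charge less LOI = 250.0 kg (per-oxide target masses sum to 250.0 kg; against the stated basis, 250.0 kg — any gap is answer rounding).
Adding the batch up: Σ batch = 259.5 kg; ignition loss, Σ(batch × LOI) = 9.519 kg; as yield: glass ÷ batch → 96.33%.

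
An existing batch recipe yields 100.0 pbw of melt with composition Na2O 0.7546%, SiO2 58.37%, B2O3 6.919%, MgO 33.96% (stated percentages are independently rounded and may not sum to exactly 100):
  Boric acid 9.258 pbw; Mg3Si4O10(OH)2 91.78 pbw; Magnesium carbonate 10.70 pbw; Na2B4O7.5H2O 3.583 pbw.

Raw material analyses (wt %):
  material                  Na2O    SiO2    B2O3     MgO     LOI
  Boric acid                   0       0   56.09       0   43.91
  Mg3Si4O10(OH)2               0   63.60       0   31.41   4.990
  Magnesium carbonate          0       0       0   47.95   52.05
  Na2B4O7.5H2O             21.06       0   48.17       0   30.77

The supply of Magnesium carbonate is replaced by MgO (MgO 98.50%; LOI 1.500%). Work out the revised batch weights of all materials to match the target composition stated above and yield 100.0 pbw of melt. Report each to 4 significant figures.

Revised batch per 100.0 pbw melt:
  Boric acid: 9.258 pbw
  Mg3Si4O10(OH)2: 91.78 pbw
  MgO: 5.211 pbw
  Na2B4O7.5H2O: 3.583 pbw
Total batch = 109.8 pbw; LOI loss = 9.826 pbw

Rounding to 4 significant digits governs each intermediate as shown — the whole derivation carries full precision from start to finish — every reported figure is rounded only once — derived quantities, including four oxide percentages, LOI, net glass mass, yield, the totals, are computed using the weight values per 100.0 pbw of glass at full precision as set out in either problem or answer.
Target oxide masses per 100.0 pbw melt:
  Na2O: 0.7546% × 100.0 = 0.7546 pbw
  SiO2: 58.37% × 100.0 = 58.37 pbw
  B2O3: 6.919% × 100.0 = 6.919 pbw
  MgO: 33.96% × 100.0 = 33.96 pbw
Verifying the oxide balance applying the batch weights above, on the stated basis (sums match the target masses net of answer rounding effects):
  Na2O: 3.583·0.2106 = 0.7546 pbw (target 0.7546 pbw)
  SiO2: 91.78·0.6360 = 58.37 pbw (target 58.37 pbw)
  B2O3: 9.258·0.5609 + 3.583·0.4817 = 6.919 pbw (target 6.919 pbw)
  MgO: 91.78·0.3141 + 5.211·0.9850 = 33.96 pbw (target 33.96 pbw)
Mass balance on the glass: total charge less LOI = 100.0 pbw (oxide target masses add up to 100.0 pbw; with the basis standing at 100.0 pbw — any gap is answer rounding).
Summing the batch: Σ batch = 109.8 pbw; loss to ignition Σ batch·LOI = 9.826 pbw; yield, glass over the total, = 91.05%.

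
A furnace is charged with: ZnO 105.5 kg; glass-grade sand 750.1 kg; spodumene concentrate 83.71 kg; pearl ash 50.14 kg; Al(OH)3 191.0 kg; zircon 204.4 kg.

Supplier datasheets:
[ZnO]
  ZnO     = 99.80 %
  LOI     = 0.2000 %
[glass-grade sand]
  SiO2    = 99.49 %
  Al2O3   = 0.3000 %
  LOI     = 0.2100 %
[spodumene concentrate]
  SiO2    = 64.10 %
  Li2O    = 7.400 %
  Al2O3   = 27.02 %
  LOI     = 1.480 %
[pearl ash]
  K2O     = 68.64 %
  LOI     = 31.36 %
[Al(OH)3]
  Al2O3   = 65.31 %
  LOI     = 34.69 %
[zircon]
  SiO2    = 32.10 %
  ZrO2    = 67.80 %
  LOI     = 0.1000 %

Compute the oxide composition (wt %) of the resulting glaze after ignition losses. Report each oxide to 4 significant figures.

Glass mass = 1300 kg (batch 1385 − LOI 85.21).
Composition: SiO2 66.60%, Li2O 0.4766%, ZnO 8.101%, Al2O3 11.51%, ZrO2 10.66%, K2O 2.648%

Working values are displayed rounded to four significant digits at each printed step — exact precision is kept all the way through — every reported figure is rounded just once; derived quantities, including the yield, net glass mass, LOI, the six compositions, the totals, are carried from the weighed amounts per 1300 kg of glass in full precision as they appear in question or answer.
Oxide masses out of the charge:
  SiO2: 750.1·0.9949 + 83.71·0.6410 + 204.4·0.3210 = 865.5 kg
  Li2O: 83.71·0.07400 = 6.195 kg
  ZnO: 105.5·0.9980 = 105.3 kg
  Al2O3: 750.1·0.003000 + 83.71·0.2702 + 191.0·0.6531 = 149.6 kg
  ZrO2: 204.4·0.6780 = 138.6 kg
  K2O: 50.14·0.6864 = 34.42 kg
LOI: 105.5·0.002000 + 750.1·0.002100 + 83.71·0.01480 + 50.14·0.3136 + 191.0·0.3469 + 204.4·0.001000 = 85.21 kg
The glass mass, total less LOI, = 1385 − 85.21 = 1300 kg (the oxide masses sum to this)
wt % = 100 × oxide mass / glass mass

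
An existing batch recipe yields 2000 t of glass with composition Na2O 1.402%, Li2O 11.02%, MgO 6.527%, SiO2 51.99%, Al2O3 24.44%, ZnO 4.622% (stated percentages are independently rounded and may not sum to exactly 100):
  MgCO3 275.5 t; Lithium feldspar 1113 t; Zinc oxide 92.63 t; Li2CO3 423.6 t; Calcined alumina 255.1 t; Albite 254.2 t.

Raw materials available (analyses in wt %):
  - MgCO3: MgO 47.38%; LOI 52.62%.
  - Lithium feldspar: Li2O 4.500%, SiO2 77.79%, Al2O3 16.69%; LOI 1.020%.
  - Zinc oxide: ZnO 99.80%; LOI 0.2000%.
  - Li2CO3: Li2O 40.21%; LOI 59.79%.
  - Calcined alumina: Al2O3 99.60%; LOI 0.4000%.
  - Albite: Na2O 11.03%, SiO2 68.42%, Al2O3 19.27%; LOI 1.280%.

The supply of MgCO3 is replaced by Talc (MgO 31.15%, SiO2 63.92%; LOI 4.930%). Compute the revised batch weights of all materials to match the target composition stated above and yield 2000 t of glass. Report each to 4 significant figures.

Values along the way are printed (rounded to four significant figures) between the steps — all arithmetic carries full precision at every stage. Each reported number is rounded exactly once. All derived quantities are recomputed starting from the weights on 2000 t of glass at full precision (ignition loss, the six compositions, the yield, the totals, glass mass) as written in the problem or the answer.
Target oxide masses per 2000 t glass:
  Na2O: 1.402% × 2000 = 28.04 t
  Li2O: 11.02% × 2000 = 220.4 t
  MgO: 6.527% × 2000 = 130.5 t
  SiO2: 51.99% × 2000 = 1040 t
  Al2O3: 24.44% × 2000 = 488.8 t
  ZnO: 4.622% × 2000 = 92.44 t
Per-oxide balance check applying the batch weights above, at the basis given (delivered sums recover each target given rounding of the digits):
  Na2O: 254.2·0.1103 = 28.04 t (target 28.04 t)
  Li2O: 768.7·0.04500 + 462.1·0.4021 = 220.4 t (target 220.4 t)
  MgO: 419.1·0.3115 = 130.5 t (target 130.5 t)
  SiO2: 419.1·0.6392 + 768.7·0.7779 + 254.2·0.6842 = 1040 t (target 1040 t)
  Al2O3: 768.7·0.1669 + 312.8·0.9960 + 254.2·0.1927 = 488.8 t (target 488.8 t)
  ZnO: 92.63·0.9980 = 92.44 t (target 92.44 t)
Glass-mass closure: total charge less LOI = 2000 t (the targets, summed, come to 2000 t; basis as stated: 2000 t — deltas are rounding alone).
Summing the batch: Σ batch = 2310 t; the LOI term Σ batch·LOI equals 309.5 t; glass ÷ batch gives a yield of 86.60%.

Revised batch per 2000 t glass:
  Talc: 419.1 t
  Lithium feldspar: 768.7 t
  Zinc oxide: 92.63 t
  Li2CO3: 462.1 t
  Calcined alumina: 312.8 t
  Albite: 254.2 t
Total batch = 2310 t; LOI loss = 309.5 t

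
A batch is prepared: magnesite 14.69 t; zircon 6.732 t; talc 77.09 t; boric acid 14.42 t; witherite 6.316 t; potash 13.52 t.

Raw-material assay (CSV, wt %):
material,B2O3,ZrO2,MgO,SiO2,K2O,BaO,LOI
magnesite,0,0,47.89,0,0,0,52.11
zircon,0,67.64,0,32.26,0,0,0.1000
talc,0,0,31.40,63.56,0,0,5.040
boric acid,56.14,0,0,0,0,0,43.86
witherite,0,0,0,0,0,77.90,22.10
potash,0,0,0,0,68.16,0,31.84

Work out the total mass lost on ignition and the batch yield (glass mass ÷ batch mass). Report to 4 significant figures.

Values along the way are shown rounded off to 4 significant digits in the working — the working math runs at exact precision at all times; every reported result takes a single rounding — the derived quantities are carried from the weighed amounts for 109.2 t of glass at exact precision (the six compositions, totals, net glass mass, ignition loss, the yield) exactly as shown in the question or the answer.
Ignition loss by material:
  magnesite: 14.69 × 0.5211 = 7.655 t
  zircon: 6.732 × 0.001000 = 0.006732 t
  talc: 77.09 × 0.05040 = 3.885 t
  boric acid: 14.42 × 0.4386 = 6.325 t
  witherite: 6.316 × 0.2210 = 1.396 t
  potash: 13.52 × 0.3184 = 4.305 t
Total LOI = 23.57 t
Glass = batch − LOI = 132.8 − 23.57 = 109.2 t

LOI loss = 23.57 t; glass = 109.2 t; yield = 82.25%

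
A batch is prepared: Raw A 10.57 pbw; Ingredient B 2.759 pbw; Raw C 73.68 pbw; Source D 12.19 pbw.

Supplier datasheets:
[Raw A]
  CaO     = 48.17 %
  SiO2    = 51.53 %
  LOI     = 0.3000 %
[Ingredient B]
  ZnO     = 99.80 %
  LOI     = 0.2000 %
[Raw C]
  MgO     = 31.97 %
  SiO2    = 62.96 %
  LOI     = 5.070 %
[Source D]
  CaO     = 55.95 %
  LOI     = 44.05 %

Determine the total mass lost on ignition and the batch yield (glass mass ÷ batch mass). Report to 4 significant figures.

The working math maintains full precision through every step — intermediates appear (rounded to 4 significant digits) within the worked lines. Every reported result takes a single rounding — all derived quantities (the yield, totals, the four compositions, ignition loss, net glass mass) are computed at full precision from the batch weights at 90.06 pbw of glass as set out in problem or answer.
Material-by-material LOI:
  Raw A: 10.57 × 0.003000 = 0.03171 pbw
  Ingredient B: 2.759 × 0.002000 = 0.005518 pbw
  Raw C: 73.68 × 0.05070 = 3.736 pbw
  Source D: 12.19 × 0.4405 = 5.370 pbw
Total LOI = 9.142 pbw
Glass = batch − LOI = 99.20 − 9.142 = 90.06 pbw

LOI loss = 9.142 pbw; glass = 90.06 pbw; yield = 90.78%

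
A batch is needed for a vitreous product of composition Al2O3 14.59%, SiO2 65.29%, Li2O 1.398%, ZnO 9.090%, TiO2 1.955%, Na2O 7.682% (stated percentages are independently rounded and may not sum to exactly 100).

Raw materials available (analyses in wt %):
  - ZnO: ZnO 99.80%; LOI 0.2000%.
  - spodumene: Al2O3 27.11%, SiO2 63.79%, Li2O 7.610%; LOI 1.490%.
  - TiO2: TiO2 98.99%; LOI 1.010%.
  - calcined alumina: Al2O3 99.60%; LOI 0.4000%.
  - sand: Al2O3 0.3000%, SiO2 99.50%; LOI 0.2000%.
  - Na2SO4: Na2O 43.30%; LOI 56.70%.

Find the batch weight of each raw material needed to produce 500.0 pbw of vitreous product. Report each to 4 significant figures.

Batch per 500.0 pbw vitreous product:
  ZnO: 45.54 pbw
  spodumene: 91.85 pbw
  TiO2: 9.875 pbw
  calcined alumina: 47.43 pbw
  sand: 269.2 pbw
  Na2SO4: 88.71 pbw
Total batch = 552.6 pbw; LOI loss = 52.59 pbw; yield = 90.48%

The intermediate values are printed (rounded to 4 significant digits) across the worked steps; all internal work carries exact precision in every operation. Each reported number is rounded exactly once — the derived quantities (net glass mass, the totals, ignition loss, yield, six oxide percentages) are re-derived at full precision from the batch weights at 500.0 pbw of glass exactly as shown in the problem or the answer.
The oxide mass targets at 500.0 pbw vitreous product:
  Al2O3: 14.59% × 500.0 = 72.95 pbw
  SiO2: 65.29% × 500.0 = 326.5 pbw
  Li2O: 1.398% × 500.0 = 6.990 pbw
  ZnO: 9.090% × 500.0 = 45.45 pbw
  TiO2: 1.955% × 500.0 = 9.775 pbw
  Na2O: 7.682% × 500.0 = 38.41 pbw
Per-oxide balance check given the weights on record, for the quoted basis mass (every target is met by its sum given rounding of the digits):
  Al2O3: 91.85·0.2711 + 47.43·0.9960 + 269.2·0.003000 = 72.95 pbw (target 72.95 pbw)
  SiO2: 91.85·0.6379 + 269.2·0.9950 = 326.4 pbw (target 326.5 pbw)
  Li2O: 91.85·0.07610 = 6.990 pbw (target 6.990 pbw)
  ZnO: 45.54·0.9980 = 45.45 pbw (target 45.45 pbw)
  TiO2: 9.875·0.9899 = 9.775 pbw (target 9.775 pbw)
  Na2O: 88.71·0.4330 = 38.41 pbw (target 38.41 pbw)
Glass-mass closure: batch total minus LOI = 500.0 pbw (summing oxide targets gives 500.0 pbw; with the basis standing at 500.0 pbw — differing by rounding only).
Adding the batch up: Σ batch = 552.6 pbw; LOI loss = Σ batch·LOI = 52.59 pbw; glass ÷ batch gives a yield of 90.48%.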